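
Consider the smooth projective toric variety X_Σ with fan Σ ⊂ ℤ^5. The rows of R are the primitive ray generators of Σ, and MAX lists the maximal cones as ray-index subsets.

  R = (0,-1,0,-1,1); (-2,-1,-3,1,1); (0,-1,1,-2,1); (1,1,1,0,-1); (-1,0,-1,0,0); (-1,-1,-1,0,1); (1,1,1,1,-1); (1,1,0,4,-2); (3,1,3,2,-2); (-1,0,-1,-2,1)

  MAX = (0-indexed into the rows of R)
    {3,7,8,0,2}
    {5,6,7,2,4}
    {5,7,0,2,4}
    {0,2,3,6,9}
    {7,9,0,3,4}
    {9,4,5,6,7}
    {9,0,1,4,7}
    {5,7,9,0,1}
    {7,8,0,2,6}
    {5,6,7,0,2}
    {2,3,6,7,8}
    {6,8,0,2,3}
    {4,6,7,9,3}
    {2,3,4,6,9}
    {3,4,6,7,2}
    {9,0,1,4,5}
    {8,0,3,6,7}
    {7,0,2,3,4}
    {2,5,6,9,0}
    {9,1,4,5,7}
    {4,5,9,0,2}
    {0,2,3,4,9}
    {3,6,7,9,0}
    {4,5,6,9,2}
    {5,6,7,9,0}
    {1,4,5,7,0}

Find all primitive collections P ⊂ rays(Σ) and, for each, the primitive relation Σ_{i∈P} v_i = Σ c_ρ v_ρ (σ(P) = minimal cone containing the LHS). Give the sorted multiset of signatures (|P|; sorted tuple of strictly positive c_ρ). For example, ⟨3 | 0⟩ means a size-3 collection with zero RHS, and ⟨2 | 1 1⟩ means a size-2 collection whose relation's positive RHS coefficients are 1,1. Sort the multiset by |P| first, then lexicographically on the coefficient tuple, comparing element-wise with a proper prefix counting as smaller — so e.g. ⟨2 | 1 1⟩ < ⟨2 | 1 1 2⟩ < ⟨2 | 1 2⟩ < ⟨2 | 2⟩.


12 collections generate NE(X_Σ); each relation:

  {3,5}:  v_{3} + v_{5} = 0  ⟹  sig = ⟨2 | 0⟩
  {1,8}:  v_{1} + v_{8} = v_{0} + v_{7}  ⟹  sig = ⟨2 | 1 1⟩
  {1,2}:  v_{1} + v_{2} = v_{0} + v_{4} + v_{5}  ⟹  sig = ⟨2 | 1 1 1⟩
  {1,6}:  v_{1} + v_{6} = v_{5} + v_{7} + v_{9}  ⟹  sig = ⟨2 | 1 1 1⟩
  {4,8}:  v_{4} + v_{8} = v_{2} + v_{3} + v_{7}  ⟹  sig = ⟨2 | 1 1 1⟩
  {8,9}:  v_{8} + v_{9} = v_{0} + v_{3} + v_{6}  ⟹  sig = ⟨2 | 1 1 1⟩
  {1,3}:  v_{1} + v_{3} = v_{0} + v_{4} + v_{7} + v_{9}  ⟹  sig = ⟨2 | 1 1 1 1⟩
  {5,8}:  v_{5} + v_{8} = v_{0} + v_{2} + v_{6} + v_{7}  ⟹  sig = ⟨2 | 1 1 1 1⟩
  {0,4,6}:  v_{0} + v_{4} + v_{6} = 0  ⟹  sig = ⟨3 | 0⟩
  {2,7,9}:  v_{2} + v_{7} + v_{9} = 0  ⟹  sig = ⟨3 | 0⟩
  {0,2,3,6,7}:  v_{0} + v_{2} + v_{3} + v_{6} + v_{7} = v_{8}  ⟹  sig = ⟨5 | 1⟩
  {0,4,5,7,9}:  v_{0} + v_{4} + v_{5} + v_{7} + v_{9} = v_{1}  ⟹  sig = ⟨5 | 1⟩

so the primitive-relation signature multiset is
{ ⟨2 | 0⟩,  ⟨2 | 1 1⟩,  ⟨2 | 1 1 1⟩ ×4,  ⟨2 | 1 1 1 1⟩ ×2,  ⟨3 | 0⟩ ×2,  ⟨5 | 1⟩ ×2 }


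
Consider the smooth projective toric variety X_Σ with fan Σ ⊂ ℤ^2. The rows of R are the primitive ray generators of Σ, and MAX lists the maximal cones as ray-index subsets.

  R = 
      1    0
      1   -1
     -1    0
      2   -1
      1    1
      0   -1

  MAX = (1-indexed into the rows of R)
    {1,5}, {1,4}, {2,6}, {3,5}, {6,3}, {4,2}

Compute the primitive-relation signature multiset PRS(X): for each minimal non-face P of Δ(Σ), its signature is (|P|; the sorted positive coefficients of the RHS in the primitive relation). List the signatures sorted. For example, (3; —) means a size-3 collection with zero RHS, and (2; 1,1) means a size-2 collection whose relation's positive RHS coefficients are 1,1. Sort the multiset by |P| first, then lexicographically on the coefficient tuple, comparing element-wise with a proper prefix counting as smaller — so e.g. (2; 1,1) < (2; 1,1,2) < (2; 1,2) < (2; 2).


Primitive collections (9):

  P={1,3}:  v_{1} + v_{3} = 0  ⟹  sig = (2; —)
  P={1,2}:  v_{1} + v_{2} = v_{4}  ⟹  sig = (2; 1)
  P={1,6}:  v_{1} + v_{6} = v_{2}  ⟹  sig = (2; 1)
  P={2,3}:  v_{2} + v_{3} = v_{6}  ⟹  sig = (2; 1)
  P={3,4}:  v_{3} + v_{4} = v_{2}  ⟹  sig = (2; 1)
  P={5,6}:  v_{5} + v_{6} = v_{1}  ⟹  sig = (2; 1)
  P={2,5}:  v_{2} + v_{5} = 2·v_{1}  ⟹  sig = (2; 2)
  P={4,6}:  v_{4} + v_{6} = 2·v_{2}  ⟹  sig = (2; 2)
  P={4,5}:  v_{4} + v_{5} = 3·v_{1}  ⟹  sig = (2; 3)

Signatures (|P|; sorted positive RHS coefficients), sorted:
    (2; —)
    (2; 1)
    (2; 1)
    (2; 1)
    (2; 1)
    (2; 1)
    (2; 2)
    (2; 2)
    (2; 3)


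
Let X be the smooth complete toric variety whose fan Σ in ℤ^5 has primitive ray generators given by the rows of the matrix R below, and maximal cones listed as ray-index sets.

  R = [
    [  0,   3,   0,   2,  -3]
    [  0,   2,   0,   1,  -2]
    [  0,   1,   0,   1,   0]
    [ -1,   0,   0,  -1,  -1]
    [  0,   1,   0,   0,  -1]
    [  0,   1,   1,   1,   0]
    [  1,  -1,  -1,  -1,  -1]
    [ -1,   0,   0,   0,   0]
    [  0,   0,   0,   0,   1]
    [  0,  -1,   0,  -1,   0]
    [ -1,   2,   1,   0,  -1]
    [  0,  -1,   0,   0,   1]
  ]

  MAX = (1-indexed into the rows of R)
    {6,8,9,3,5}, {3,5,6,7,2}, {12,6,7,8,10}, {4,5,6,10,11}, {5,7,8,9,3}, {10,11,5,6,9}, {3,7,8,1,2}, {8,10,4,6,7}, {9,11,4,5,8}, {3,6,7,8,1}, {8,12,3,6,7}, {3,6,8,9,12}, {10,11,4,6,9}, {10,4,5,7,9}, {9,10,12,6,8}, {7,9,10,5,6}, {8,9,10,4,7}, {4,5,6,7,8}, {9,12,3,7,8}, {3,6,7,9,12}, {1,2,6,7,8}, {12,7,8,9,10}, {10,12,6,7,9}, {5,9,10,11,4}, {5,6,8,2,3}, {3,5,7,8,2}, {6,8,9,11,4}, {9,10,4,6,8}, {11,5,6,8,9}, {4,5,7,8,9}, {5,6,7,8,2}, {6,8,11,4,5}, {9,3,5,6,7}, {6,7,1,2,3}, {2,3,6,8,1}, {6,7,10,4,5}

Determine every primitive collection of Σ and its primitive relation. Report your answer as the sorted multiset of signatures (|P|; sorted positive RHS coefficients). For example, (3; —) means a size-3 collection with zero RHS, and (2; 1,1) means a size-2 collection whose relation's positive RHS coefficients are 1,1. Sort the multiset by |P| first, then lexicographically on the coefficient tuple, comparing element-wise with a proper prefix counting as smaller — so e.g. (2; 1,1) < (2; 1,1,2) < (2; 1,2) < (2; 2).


|primitive collections| = 25. Relations:

  {3,10}:  v_{3} + v_{10} = 0  →  sig = (2; —)
  {5,12}:  v_{5} + v_{12} = 0  →  sig = (2; —)
  {1,9}:  v_{1} + v_{9} = v_{2} + v_{3}  →  sig = (2; 1,1)
  {2,9}:  v_{2} + v_{9} = v_{3} + v_{5}  →  sig = (2; 1,1)
  {3,4}:  v_{3} + v_{4} = v_{5} + v_{8}  →  sig = (2; 1,1)
  {4,12}:  v_{4} + v_{12} = v_{8} + v_{10}  →  sig = (2; 1,1)
  {11,12}:  v_{11} + v_{12} = v_{4} + v_{6} + v_{9}  →  sig = (2; 1,1,1)
  {1,10}:  v_{1} + v_{10} = v_{2} + v_{6} + v_{7} + v_{8}  →  sig = (2; 1,1,1,1)
  {2,10}:  v_{2} + v_{10} = v_{5} + v_{6} + v_{7} + v_{8}  →  sig = (2; 1,1,1,1)
  {2,12}:  v_{2} + v_{12} = v_{3} + v_{6} + v_{7} + v_{8}  →  sig = (2; 1,1,1,1)
  {1,4}:  v_{1} + v_{4} = v_{2} + v_{5} + v_{6} + v_{7} + 2·v_{8}  →  sig = (2; 1,1,1,1,2)
  {1,11}:  v_{1} + v_{11} = v_{2} + 2·v_{5} + v_{6} + v_{8}  →  sig = (2; 1,1,1,2)
  {3,11}:  v_{3} + v_{11} = 2·v_{5} + v_{6} + v_{8} + v_{9}  →  sig = (2; 1,1,1,2)
  {2,4}:  v_{2} + v_{4} = 2·v_{5} + v_{6} + v_{7} + 2·v_{8}  →  sig = (2; 1,1,2,2)
  {2,11}:  v_{2} + v_{11} = 3·v_{5} + v_{6} + v_{8}  →  sig = (2; 1,1,3)
  {7,11}:  v_{7} + v_{11} = 2·v_{5} + v_{10}  →  sig = (2; 1,2)
  {1,5}:  v_{1} + v_{5} = 2·v_{2}  →  sig = (2; 2)
  {1,12}:  v_{1} + v_{12} = 2·v_{3} + 2·v_{6} + 2·v_{7} + 2·v_{8}  →  sig = (2; 2,2,2,2)
  {5,8,10}:  v_{5} + v_{8} + v_{10} = v_{4}  →  sig = (3; 1)
  {8,10,11}:  v_{8} + v_{10} + v_{11} = 2·v_{4} + v_{6} + v_{9}  →  sig = (3; 1,1,2)
  {6,7,8,9}:  v_{6} + v_{7} + v_{8} + v_{9} = 0  →  sig = (4; —)
  {4,5,6,9}:  v_{4} + v_{5} + v_{6} + v_{9} = v_{11}  →  sig = (4; 1)
  {4,6,7,9}:  v_{4} + v_{6} + v_{7} + v_{9} = v_{5} + v_{10}  →  sig = (4; 1,1)
  {2,3,6,7,8}:  v_{2} + v_{3} + v_{6} + v_{7} + v_{8} = v_{1}  →  sig = (5; 1)
  {3,5,6,7,8}:  v_{3} + v_{5} + v_{6} + v_{7} + v_{8} = v_{2}  →  sig = (5; 1)

so the primitive-relation signature multiset is
{ (2; —) ×2,  (2; 1,1) ×4,  (2; 1,1,1),  (2; 1,1,1,1) ×3,  (2; 1,1,1,1,2),  (2; 1,1,1,2) ×2,  (2; 1,1,2,2),  (2; 1,1,3),  (2; 1,2),  (2; 2),  (2; 2,2,2,2),  (3; 1),  (3; 1,1,2),  (4; —),  (4; 1),  (4; 1,1),  (5; 1) ×2 }


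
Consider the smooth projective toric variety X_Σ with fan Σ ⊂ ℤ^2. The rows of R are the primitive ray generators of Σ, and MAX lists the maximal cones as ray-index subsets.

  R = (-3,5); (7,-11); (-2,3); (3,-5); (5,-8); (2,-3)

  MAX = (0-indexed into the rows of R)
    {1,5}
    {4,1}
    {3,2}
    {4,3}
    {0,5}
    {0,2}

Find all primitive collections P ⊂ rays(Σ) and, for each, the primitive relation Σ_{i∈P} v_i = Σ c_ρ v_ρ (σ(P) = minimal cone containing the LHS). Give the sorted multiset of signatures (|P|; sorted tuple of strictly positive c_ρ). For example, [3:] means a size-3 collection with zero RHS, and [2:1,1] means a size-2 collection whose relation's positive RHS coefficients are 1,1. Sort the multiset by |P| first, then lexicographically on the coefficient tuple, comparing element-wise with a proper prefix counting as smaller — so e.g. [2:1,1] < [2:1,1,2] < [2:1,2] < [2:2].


Minimal non-faces — 9 found among 6 rays, 6 max cones:

  {0,3}:  v_{0} + v_{3} = 0  ⇒ sig = [2:]
  {2,5}:  v_{2} + v_{5} = 0  ⇒ sig = [2:]
  {0,4}:  v_{0} + v_{4} = v_{5}  ⇒ sig = [2:1]
  {1,2}:  v_{1} + v_{2} = v_{4}  ⇒ sig = [2:1]
  {2,4}:  v_{2} + v_{4} = v_{3}  ⇒ sig = [2:1]
  {3,5}:  v_{3} + v_{5} = v_{4}  ⇒ sig = [2:1]
  {4,5}:  v_{4} + v_{5} = v_{1}  ⇒ sig = [2:1]
  {0,1}:  v_{0} + v_{1} = 2·v_{5}  ⇒ sig = [2:2]
  {1,3}:  v_{1} + v_{3} = 2·v_{4}  ⇒ sig = [2:2]

Signatures (|P|; sorted positive RHS coefficients), sorted:
[[2:], [2:], [2:1], [2:1], [2:1], [2:1], [2:1], [2:2], [2:2]]


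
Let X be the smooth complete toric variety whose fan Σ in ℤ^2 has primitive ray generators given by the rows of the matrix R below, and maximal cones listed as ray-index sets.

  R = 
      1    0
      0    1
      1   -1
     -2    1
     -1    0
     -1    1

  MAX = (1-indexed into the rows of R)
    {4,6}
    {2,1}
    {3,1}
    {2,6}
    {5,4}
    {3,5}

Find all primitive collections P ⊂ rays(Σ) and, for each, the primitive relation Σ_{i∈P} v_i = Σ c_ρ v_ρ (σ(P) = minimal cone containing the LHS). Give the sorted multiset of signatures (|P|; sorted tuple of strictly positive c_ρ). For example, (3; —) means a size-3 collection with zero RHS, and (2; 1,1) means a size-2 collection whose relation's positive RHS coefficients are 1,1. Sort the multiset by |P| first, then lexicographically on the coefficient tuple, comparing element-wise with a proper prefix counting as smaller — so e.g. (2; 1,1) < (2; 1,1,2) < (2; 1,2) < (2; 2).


Δ(Σ) — 6 vertices, 9 min non-faces:

  P = {1,5}:  v_{1} + v_{5} = 0  ⟹  sig = (2; —)
  P = {3,6}:  v_{3} + v_{6} = 0  ⟹  sig = (2; —)
  P = {1,4}:  v_{1} + v_{4} = v_{6}  ⟹  sig = (2; 1)
  P = {1,6}:  v_{1} + v_{6} = v_{2}  ⟹  sig = (2; 1)
  P = {2,3}:  v_{2} + v_{3} = v_{1}  ⟹  sig = (2; 1)
  P = {2,5}:  v_{2} + v_{5} = v_{6}  ⟹  sig = (2; 1)
  P = {3,4}:  v_{3} + v_{4} = v_{5}  ⟹  sig = (2; 1)
  P = {5,6}:  v_{5} + v_{6} = v_{4}  ⟹  sig = (2; 1)
  P = {2,4}:  v_{2} + v_{4} = 2·v_{6}  ⟹  sig = (2; 2)

Hence PRS(X_Σ) =
[(2; —), (2; —), (2; 1), (2; 1), (2; 1), (2; 1), (2; 1), (2; 1), (2; 2)]


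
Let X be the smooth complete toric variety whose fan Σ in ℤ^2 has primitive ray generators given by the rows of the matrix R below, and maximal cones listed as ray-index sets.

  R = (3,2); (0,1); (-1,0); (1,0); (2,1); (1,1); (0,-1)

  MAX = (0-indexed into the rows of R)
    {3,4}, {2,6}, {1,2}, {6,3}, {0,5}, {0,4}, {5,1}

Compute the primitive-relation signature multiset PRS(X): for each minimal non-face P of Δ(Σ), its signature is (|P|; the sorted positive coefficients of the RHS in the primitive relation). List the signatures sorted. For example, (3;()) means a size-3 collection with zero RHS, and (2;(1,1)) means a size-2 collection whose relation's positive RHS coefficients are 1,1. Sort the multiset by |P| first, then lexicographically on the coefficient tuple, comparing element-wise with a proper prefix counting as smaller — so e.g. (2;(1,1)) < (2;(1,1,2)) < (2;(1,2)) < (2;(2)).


|primitive collections| = 14. Relations:

  P = {1,6}:  v_{1} + v_{6} = 0  ⟹  sig = (2;())
  P = {2,3}:  v_{2} + v_{3} = 0  ⟹  sig = (2;())
  P = {1,3}:  v_{1} + v_{3} = v_{5}  ⟹  sig = (2;(1))
  P = {2,4}:  v_{2} + v_{4} = v_{5}  ⟹  sig = (2;(1))
  P = {2,5}:  v_{2} + v_{5} = v_{1}  ⟹  sig = (2;(1))
  P = {3,5}:  v_{3} + v_{5} = v_{4}  ⟹  sig = (2;(1))
  P = {4,5}:  v_{4} + v_{5} = v_{0}  ⟹  sig = (2;(1))
  P = {5,6}:  v_{5} + v_{6} = v_{3}  ⟹  sig = (2;(1))
  P = {0,6}:  v_{0} + v_{6} = v_{3} + v_{4}  ⟹  sig = (2;(1,1))
  P = {0,2}:  v_{0} + v_{2} = 2·v_{5}  ⟹  sig = (2;(2))
  P = {0,3}:  v_{0} + v_{3} = 2·v_{4}  ⟹  sig = (2;(2))
  P = {1,4}:  v_{1} + v_{4} = 2·v_{5}  ⟹  sig = (2;(2))
  P = {4,6}:  v_{4} + v_{6} = 2·v_{3}  ⟹  sig = (2;(2))
  P = {0,1}:  v_{0} + v_{1} = 3·v_{5}  ⟹  sig = (2;(3))

so the primitive-relation signature multiset is
    |P|=2: 14 collections, coeffs (), (), (1), (1), (1), (1), (1), (1), (1,1), (2), (2), (2), (2), (3)


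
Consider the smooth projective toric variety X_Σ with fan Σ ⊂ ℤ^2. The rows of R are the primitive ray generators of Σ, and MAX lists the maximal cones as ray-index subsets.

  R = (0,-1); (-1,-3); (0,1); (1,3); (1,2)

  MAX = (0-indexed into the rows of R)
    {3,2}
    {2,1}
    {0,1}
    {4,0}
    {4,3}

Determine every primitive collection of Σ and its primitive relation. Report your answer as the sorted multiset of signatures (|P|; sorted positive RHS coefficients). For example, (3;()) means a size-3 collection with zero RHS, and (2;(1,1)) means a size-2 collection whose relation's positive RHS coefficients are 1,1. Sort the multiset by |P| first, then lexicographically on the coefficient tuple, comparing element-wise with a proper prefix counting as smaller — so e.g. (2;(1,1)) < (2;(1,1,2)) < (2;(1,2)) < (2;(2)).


Minimal non-faces — 5 found among 5 rays, 5 max cones:

  P = {0,2}:  v_{0} + v_{2} = 0  →  sig = (2;())
  P = {1,3}:  v_{1} + v_{3} = 0  →  sig = (2;())
  P = {0,3}:  v_{0} + v_{3} = v_{4}  →  sig = (2;(1))
  P = {1,4}:  v_{1} + v_{4} = v_{0}  →  sig = (2;(1))
  P = {2,4}:  v_{2} + v_{4} = v_{3}  →  sig = (2;(1))

Signatures (|P|; sorted positive RHS coefficients), sorted:
    |P|=2: 5 collections, coeffs (), (), (1), (1), (1)


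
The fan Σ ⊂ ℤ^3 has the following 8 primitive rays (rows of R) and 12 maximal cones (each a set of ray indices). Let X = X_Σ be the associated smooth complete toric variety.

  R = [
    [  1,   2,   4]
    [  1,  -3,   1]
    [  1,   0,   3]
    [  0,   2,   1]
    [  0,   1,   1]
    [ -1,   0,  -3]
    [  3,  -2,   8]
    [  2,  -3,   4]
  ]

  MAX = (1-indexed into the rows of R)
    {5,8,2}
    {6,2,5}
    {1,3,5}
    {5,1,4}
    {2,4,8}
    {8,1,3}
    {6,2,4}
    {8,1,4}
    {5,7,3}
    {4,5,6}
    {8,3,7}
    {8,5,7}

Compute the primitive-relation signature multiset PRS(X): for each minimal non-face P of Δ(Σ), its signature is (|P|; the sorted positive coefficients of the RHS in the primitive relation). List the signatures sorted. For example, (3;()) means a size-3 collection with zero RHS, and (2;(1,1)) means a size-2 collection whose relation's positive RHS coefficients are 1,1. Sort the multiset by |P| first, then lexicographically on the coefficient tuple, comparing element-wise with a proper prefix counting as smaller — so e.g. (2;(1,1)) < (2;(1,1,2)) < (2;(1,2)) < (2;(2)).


Δ(Σ) — 8 vertices, 14 min non-faces:

  {3,6}:  v_{3} + v_{6} = 0  ⇒ sig = (2;())
  {1,6}:  v_{1} + v_{6} = v_{4}  ⇒ sig = (2;(1))
  {2,3}:  v_{2} + v_{3} = v_{8}  ⇒ sig = (2;(1))
  {3,4}:  v_{3} + v_{4} = v_{1}  ⇒ sig = (2;(1))
  {6,8}:  v_{6} + v_{8} = v_{2}  ⇒ sig = (2;(1))
  {1,2}:  v_{1} + v_{2} = v_{4} + v_{8}  ⇒ sig = (2;(1,1))
  {6,7}:  v_{6} + v_{7} = v_{5} + v_{8}  ⇒ sig = (2;(1,1))
  {2,7}:  v_{2} + v_{7} = v_{5} + 2·v_{8}  ⇒ sig = (2;(1,2))
  {4,7}:  v_{4} + v_{7} = 3·v_{3}  ⇒ sig = (2;(3))
  {1,7}:  v_{1} + v_{7} = 4·v_{3}  ⇒ sig = (2;(4))
  {2,4,5}:  v_{2} + v_{4} + v_{5} = v_{3}  ⇒ sig = (3;(1))
  {3,5,8}:  v_{3} + v_{5} + v_{8} = v_{7}  ⇒ sig = (3;(1))
  {4,5,8}:  v_{4} + v_{5} + v_{8} = 2·v_{3}  ⇒ sig = (3;(2))
  {1,5,8}:  v_{1} + v_{5} + v_{8} = 3·v_{3}  ⇒ sig = (3;(3))

Signatures (|P|; sorted positive RHS coefficients), sorted:
    |P|=2: 10 collections, coeffs (), (1), (1), (1), (1), (1,1), (1,1), (1,2), (3), (4)
    |P|=3: 4 collections, coeffs (1), (1), (2), (3)


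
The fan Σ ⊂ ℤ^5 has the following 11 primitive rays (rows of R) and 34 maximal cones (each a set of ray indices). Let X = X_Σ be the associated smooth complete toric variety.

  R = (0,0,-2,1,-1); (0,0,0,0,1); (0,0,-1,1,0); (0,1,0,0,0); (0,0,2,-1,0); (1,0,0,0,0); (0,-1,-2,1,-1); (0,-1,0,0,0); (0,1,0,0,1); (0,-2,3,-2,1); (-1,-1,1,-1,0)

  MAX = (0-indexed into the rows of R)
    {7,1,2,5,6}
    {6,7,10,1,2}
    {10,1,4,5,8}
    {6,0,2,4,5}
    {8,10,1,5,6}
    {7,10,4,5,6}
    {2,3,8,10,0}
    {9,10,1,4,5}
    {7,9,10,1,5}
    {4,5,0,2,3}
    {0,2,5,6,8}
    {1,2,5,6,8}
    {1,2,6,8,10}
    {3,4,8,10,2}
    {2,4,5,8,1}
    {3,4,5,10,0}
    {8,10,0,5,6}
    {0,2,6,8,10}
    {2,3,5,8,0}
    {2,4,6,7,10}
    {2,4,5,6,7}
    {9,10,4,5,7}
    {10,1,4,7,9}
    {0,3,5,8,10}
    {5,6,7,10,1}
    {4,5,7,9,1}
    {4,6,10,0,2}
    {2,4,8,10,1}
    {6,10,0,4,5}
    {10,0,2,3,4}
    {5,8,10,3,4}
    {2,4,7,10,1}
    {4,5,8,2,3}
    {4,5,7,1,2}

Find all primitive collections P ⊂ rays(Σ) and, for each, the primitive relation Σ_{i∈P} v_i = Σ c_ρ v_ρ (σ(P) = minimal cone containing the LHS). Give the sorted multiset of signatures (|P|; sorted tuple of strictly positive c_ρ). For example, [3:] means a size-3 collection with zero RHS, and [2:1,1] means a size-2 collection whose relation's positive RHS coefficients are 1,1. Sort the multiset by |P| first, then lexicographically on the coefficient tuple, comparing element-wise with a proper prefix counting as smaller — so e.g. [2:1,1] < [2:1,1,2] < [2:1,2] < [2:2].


Δ(Σ) — 11 vertices, 16 min non-faces:

  P={3,7}:  v_{3} + v_{7} = 0  →  sig = [2:]
  P={0,7}:  v_{0} + v_{7} = v_{6}  →  sig = [2:1]
  P={1,3}:  v_{1} + v_{3} = v_{8}  →  sig = [2:1]
  P={3,6}:  v_{3} + v_{6} = v_{0}  →  sig = [2:1]
  P={7,8}:  v_{7} + v_{8} = v_{1}  →  sig = [2:1]
  P={0,1}:  v_{0} + v_{1} = v_{6} + v_{8}  →  sig = [2:1,1]
  P={0,9}:  v_{0} + v_{9} = v_{5} + v_{7} + v_{10}  →  sig = [2:1,1,1]
  P={3,9}:  v_{3} + v_{9} = v_{1} + v_{4} + v_{5} + v_{10}  →  sig = [2:1,1,1,1]
  P={8,9}:  v_{8} + v_{9} = 2·v_{1} + v_{4} + v_{5} + v_{10}  →  sig = [2:1,1,1,2]
  P={2,9}:  v_{2} + v_{9} = v_{1} + v_{4} + 2·v_{7}  →  sig = [2:1,1,2]
  P={6,9}:  v_{6} + v_{9} = v_{5} + 2·v_{7} + v_{10}  →  sig = [2:1,1,2]
  P={4,6,8}:  v_{4} + v_{6} + v_{8} = 0  →  sig = [3:]
  P={0,4,8}:  v_{0} + v_{4} + v_{8} = v_{3}  →  sig = [3:1]
  P={1,4,6}:  v_{1} + v_{4} + v_{6} = v_{7}  →  sig = [3:1]
  P={2,5,10}:  v_{2} + v_{5} + v_{10} = v_{7}  →  sig = [3:1]
  P={1,4,5,7,10}:  v_{1} + v_{4} + v_{5} + v_{7} + v_{10} = v_{9}  →  sig = [5:1]

Sorted signature multiset PRS(X):
{ [2:],  [2:1] ×4,  [2:1,1],  [2:1,1,1],  [2:1,1,1,1],  [2:1,1,1,2],  [2:1,1,2] ×2,  [3:],  [3:1] ×3,  [5:1] }


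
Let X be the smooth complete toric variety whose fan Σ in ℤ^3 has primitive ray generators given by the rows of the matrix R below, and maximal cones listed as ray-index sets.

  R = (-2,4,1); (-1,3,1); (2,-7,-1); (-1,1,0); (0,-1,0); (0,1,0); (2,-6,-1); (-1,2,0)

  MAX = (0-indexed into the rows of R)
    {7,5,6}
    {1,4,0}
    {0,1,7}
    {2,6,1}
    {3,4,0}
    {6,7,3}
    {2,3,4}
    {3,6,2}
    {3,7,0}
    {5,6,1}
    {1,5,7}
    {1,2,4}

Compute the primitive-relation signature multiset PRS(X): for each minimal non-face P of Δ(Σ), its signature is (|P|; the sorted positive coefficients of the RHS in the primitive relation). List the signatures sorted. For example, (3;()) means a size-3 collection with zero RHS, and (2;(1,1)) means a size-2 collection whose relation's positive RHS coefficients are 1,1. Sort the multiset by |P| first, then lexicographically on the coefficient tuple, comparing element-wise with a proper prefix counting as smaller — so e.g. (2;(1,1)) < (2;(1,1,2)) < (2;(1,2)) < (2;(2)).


Σ has 11 primitive collections:

  • {4,5}:  v_{4} + v_{5} = 0 ; sig = (2;())
  • {1,3}:  v_{1} + v_{3} = v_{0} ; sig = (2;(1))
  • {2,5}:  v_{2} + v_{5} = v_{6} ; sig = (2;(1))
  • {3,5}:  v_{3} + v_{5} = v_{7} ; sig = (2;(1))
  • {4,6}:  v_{4} + v_{6} = v_{2} ; sig = (2;(1))
  • {4,7}:  v_{4} + v_{7} = v_{3} ; sig = (2;(1))
  • {0,5}:  v_{0} + v_{5} = v_{1} + v_{7} ; sig = (2;(1,1))
  • {2,7}:  v_{2} + v_{7} = v_{3} + v_{6} ; sig = (2;(1,1))
  • {0,6}:  v_{0} + v_{6} = 2·v_{4} ; sig = (2;(2))
  • {0,2}:  v_{0} + v_{2} = 3·v_{4} ; sig = (2;(3))
  • {1,6,7}:  v_{1} + v_{6} + v_{7} = v_{4} ; sig = (3;(1))

so the primitive-relation signature multiset is
[(2;()), (2;(1)), (2;(1)), (2;(1)), (2;(1)), (2;(1)), (2;(1,1)), (2;(1,1)), (2;(2)), (2;(3)), (3;(1))]


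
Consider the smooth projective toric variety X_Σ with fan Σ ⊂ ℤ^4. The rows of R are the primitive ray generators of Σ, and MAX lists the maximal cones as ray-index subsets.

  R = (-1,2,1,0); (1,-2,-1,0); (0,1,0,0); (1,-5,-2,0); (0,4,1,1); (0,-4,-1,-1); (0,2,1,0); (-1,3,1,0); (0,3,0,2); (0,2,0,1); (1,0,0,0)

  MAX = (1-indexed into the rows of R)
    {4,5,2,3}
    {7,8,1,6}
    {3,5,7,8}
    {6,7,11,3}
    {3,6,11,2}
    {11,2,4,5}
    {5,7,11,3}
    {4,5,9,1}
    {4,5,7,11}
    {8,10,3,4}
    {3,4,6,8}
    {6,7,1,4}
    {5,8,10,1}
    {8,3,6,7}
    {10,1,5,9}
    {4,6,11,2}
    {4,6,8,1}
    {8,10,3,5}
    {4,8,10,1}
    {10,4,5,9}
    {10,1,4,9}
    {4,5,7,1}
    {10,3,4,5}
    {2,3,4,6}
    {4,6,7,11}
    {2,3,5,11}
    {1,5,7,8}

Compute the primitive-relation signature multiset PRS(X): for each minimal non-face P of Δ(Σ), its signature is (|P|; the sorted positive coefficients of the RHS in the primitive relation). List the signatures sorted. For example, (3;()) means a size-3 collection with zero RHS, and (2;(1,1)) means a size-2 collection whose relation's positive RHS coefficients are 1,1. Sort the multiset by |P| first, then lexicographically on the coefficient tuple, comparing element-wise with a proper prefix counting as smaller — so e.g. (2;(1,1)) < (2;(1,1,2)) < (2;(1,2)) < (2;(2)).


Minimal non-faces — 22 found among 11 rays, 27 max cones:

  P={1,2}:  v_{1} + v_{2} = 0  →  sig = (2;())
  P={5,6}:  v_{5} + v_{6} = 0  →  sig = (2;())
  P={1,3}:  v_{1} + v_{3} = v_{8}  →  sig = (2;(1))
  P={1,11}:  v_{1} + v_{11} = v_{7}  →  sig = (2;(1))
  P={2,7}:  v_{2} + v_{7} = v_{11}  →  sig = (2;(1))
  P={2,8}:  v_{2} + v_{8} = v_{3}  →  sig = (2;(1))
  P={7,10}:  v_{7} + v_{10} = v_{5}  →  sig = (2;(1))
  P={6,10}:  v_{6} + v_{10} = v_{4} + v_{8}  →  sig = (2;(1,1))
  P={8,11}:  v_{8} + v_{11} = v_{3} + v_{7}  →  sig = (2;(1,1))
  P={10,11}:  v_{10} + v_{11} = v_{2} + v_{5}  →  sig = (2;(1,1))
  P={2,9}:  v_{2} + v_{9} = v_{4} + v_{5} + v_{10}  →  sig = (2;(1,1,1))
  P={2,10}:  v_{2} + v_{10} = v_{3} + v_{4} + v_{5}  →  sig = (2;(1,1,1))
  P={6,9}:  v_{6} + v_{9} = v_{1} + v_{4} + v_{10}  →  sig = (2;(1,1,1))
  P={7,9}:  v_{7} + v_{9} = v_{1} + v_{4} + 2·v_{5}  →  sig = (2;(1,1,2))
  P={8,9}:  v_{8} + v_{9} = v_{1} + 2·v_{10}  →  sig = (2;(1,2))
  P={9,11}:  v_{9} + v_{11} = v_{4} + 2·v_{5}  →  sig = (2;(1,2))
  P={3,9}:  v_{3} + v_{9} = 2·v_{10}  →  sig = (2;(2))
  P={4,7,8}:  v_{4} + v_{7} + v_{8} = 0  →  sig = (3;())
  P={3,4,7}:  v_{3} + v_{4} + v_{7} = v_{2}  →  sig = (3;(1))
  P={4,5,8}:  v_{4} + v_{5} + v_{8} = v_{10}  →  sig = (3;(1))
  P={3,4,11}:  v_{3} + v_{4} + v_{11} = 2·v_{2}  →  sig = (3;(2))
  P={1,4,5,10}:  v_{1} + v_{4} + v_{5} + v_{10} = v_{9}  →  sig = (4;(1))

so the primitive-relation signature multiset is
    (2;())
    (2;())
    (2;(1))
    (2;(1))
    (2;(1))
    (2;(1))
    (2;(1))
    (2;(1,1))
    (2;(1,1))
    (2;(1,1))
    (2;(1,1,1))
    (2;(1,1,1))
    (2;(1,1,1))
    (2;(1,1,2))
    (2;(1,2))
    (2;(1,2))
    (2;(2))
    (3;())
    (3;(1))
    (3;(1))
    (3;(2))
    (4;(1))


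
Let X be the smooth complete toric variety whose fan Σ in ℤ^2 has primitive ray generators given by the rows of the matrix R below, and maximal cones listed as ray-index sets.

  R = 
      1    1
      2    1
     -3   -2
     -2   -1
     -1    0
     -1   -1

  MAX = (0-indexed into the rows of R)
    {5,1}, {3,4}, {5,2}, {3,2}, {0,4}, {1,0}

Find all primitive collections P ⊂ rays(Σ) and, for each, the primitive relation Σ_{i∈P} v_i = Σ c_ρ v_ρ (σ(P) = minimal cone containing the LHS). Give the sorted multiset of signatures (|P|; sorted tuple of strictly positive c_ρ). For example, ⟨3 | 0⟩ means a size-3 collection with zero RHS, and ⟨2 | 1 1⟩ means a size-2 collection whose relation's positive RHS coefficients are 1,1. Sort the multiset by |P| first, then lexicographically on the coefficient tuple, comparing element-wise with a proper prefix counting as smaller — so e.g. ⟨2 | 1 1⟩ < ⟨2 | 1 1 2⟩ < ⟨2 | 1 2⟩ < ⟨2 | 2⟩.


Σ has 9 primitive collections:

  {0,5}:  v_{0} + v_{5} = 0 ; sig = ⟨2 | 0⟩
  {1,3}:  v_{1} + v_{3} = 0 ; sig = ⟨2 | 0⟩
  {0,2}:  v_{0} + v_{2} = v_{3} ; sig = ⟨2 | 1⟩
  {0,3}:  v_{0} + v_{3} = v_{4} ; sig = ⟨2 | 1⟩
  {1,2}:  v_{1} + v_{2} = v_{5} ; sig = ⟨2 | 1⟩
  {1,4}:  v_{1} + v_{4} = v_{0} ; sig = ⟨2 | 1⟩
  {3,5}:  v_{3} + v_{5} = v_{2} ; sig = ⟨2 | 1⟩
  {4,5}:  v_{4} + v_{5} = v_{3} ; sig = ⟨2 | 1⟩
  {2,4}:  v_{2} + v_{4} = 2·v_{3} ; sig = ⟨2 | 2⟩

Hence PRS(X_Σ) =
[⟨2 | 0⟩, ⟨2 | 0⟩, ⟨2 | 1⟩, ⟨2 | 1⟩, ⟨2 | 1⟩, ⟨2 | 1⟩, ⟨2 | 1⟩, ⟨2 | 1⟩, ⟨2 | 2⟩]


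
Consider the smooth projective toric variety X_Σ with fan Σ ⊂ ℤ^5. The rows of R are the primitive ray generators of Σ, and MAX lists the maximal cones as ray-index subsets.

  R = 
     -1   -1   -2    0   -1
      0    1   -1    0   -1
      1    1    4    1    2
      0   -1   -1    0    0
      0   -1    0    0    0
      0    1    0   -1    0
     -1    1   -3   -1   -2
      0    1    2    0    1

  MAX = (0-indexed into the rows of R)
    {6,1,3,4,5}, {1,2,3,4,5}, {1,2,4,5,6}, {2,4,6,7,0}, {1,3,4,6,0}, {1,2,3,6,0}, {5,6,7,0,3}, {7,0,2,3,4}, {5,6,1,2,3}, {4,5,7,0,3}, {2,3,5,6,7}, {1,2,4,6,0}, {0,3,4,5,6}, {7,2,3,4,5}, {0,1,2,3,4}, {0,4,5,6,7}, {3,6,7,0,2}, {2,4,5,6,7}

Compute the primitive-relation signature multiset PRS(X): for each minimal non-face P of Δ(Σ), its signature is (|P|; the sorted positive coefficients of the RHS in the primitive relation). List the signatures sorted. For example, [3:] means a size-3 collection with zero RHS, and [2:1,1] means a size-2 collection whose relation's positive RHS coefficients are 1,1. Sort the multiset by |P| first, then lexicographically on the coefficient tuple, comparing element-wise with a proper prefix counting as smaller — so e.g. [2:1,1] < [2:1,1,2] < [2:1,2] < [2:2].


Primitive collections (5):

  • {1,7}:  v_{1} + v_{7} = v_{2} + v_{6}  so sig = [2:1,1]
  • {0,1,5}:  v_{0} + v_{1} + v_{5} = v_{6}  so sig = [3:1]
  • {0,2,5}:  v_{0} + v_{2} + v_{5} = v_{7}  so sig = [3:1]
  • {2,3,4,6}:  v_{2} + v_{3} + v_{4} + v_{6} = 0  so sig = [4:]
  • {3,4,6,7}:  v_{3} + v_{4} + v_{6} + v_{7} = v_{0} + v_{5}  so sig = [4:1,1]

Hence PRS(X_Σ) =
{ [2:1,1],  [3:1] ×2,  [4:],  [4:1,1] }


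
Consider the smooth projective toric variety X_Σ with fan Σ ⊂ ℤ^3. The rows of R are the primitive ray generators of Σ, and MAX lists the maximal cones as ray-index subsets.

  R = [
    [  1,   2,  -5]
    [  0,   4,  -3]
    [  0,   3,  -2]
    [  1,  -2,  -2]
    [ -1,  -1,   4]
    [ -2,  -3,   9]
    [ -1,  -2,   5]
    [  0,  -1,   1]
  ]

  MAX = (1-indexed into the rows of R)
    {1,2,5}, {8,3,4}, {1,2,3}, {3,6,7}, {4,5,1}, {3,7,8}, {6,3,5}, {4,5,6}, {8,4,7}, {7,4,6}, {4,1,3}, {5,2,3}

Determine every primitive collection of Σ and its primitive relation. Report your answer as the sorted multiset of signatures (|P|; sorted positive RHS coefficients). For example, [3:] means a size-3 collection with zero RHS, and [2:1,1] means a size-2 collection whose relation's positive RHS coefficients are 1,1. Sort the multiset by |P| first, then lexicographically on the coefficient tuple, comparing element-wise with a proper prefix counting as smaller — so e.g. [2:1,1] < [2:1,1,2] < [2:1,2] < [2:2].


|primitive collections| = 14. Relations:

  {1,7}:  v_{1} + v_{7} = 0 — sig = [2:]
  {1,6}:  v_{1} + v_{6} = v_{5} — sig = [2:1]
  {2,4}:  v_{2} + v_{4} = v_{1} — sig = [2:1]
  {2,8}:  v_{2} + v_{8} = v_{3} — sig = [2:1]
  {5,7}:  v_{5} + v_{7} = v_{6} — sig = [2:1]
  {5,8}:  v_{5} + v_{8} = v_{7} — sig = [2:1]
  {1,8}:  v_{1} + v_{8} = v_{3} + v_{4} — sig = [2:1,1]
  {2,7}:  v_{2} + v_{7} = v_{3} + v_{5} — sig = [2:1,1]
  {2,6}:  v_{2} + v_{6} = v_{3} + 2·v_{5} — sig = [2:1,2]
  {6,8}:  v_{6} + v_{8} = 2·v_{7} — sig = [2:2]
  {3,4,5}:  v_{3} + v_{4} + v_{5} = 0 — sig = [3:]
  {1,3,5}:  v_{1} + v_{3} + v_{5} = v_{2} — sig = [3:1]
  {3,4,6}:  v_{3} + v_{4} + v_{6} = v_{7} — sig = [3:1]
  {3,4,7}:  v_{3} + v_{4} + v_{7} = v_{8} — sig = [3:1]

Signatures (|P|; sorted positive RHS coefficients), sorted:
    |P|=2: 10 collections, coeffs (), (1), (1), (1), (1), (1), (1,1), (1,1), (1,2), (2)
    |P|=3: 4 collections, coeffs (), (1), (1), (1)


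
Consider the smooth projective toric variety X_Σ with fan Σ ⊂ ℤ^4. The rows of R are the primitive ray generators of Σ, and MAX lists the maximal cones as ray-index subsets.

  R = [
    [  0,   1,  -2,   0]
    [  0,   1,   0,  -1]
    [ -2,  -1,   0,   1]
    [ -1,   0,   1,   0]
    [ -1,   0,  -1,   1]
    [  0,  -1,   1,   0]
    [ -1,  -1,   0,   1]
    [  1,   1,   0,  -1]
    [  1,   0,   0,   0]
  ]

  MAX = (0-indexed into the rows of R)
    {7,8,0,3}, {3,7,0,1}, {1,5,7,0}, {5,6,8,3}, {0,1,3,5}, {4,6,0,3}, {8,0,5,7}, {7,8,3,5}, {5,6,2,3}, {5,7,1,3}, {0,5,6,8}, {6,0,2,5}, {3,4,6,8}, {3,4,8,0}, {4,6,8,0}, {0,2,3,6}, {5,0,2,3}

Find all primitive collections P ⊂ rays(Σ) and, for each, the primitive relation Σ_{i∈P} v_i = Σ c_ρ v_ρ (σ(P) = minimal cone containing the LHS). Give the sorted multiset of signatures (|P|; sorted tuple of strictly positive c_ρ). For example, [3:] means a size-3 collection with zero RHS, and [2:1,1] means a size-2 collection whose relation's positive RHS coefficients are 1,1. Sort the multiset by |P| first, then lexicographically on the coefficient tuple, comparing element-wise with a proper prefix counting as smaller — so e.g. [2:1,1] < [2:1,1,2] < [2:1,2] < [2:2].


Σ has 14 primitive collections:

  P = {6,7}:  v_{6} + v_{7} = 0  ⇒ sig = [2:]
  P = {1,8}:  v_{1} + v_{8} = v_{7}  ⇒ sig = [2:1]
  P = {2,8}:  v_{2} + v_{8} = v_{6}  ⇒ sig = [2:1]
  P = {4,5}:  v_{4} + v_{5} = v_{6}  ⇒ sig = [2:1]
  P = {1,4}:  v_{1} + v_{4} = v_{0} + v_{3}  ⇒ sig = [2:1,1]
  P = {1,6}:  v_{1} + v_{6} = v_{0} + v_{3} + v_{5}  ⇒ sig = [2:1,1,1]
  P = {2,7}:  v_{2} + v_{7} = v_{0} + v_{3} + v_{5}  ⇒ sig = [2:1,1,1]
  P = {4,7}:  v_{4} + v_{7} = v_{0} + v_{3} + v_{8}  ⇒ sig = [2:1,1,1]
  P = {2,4}:  v_{2} + v_{4} = v_{0} + v_{3} + 2·v_{6}  ⇒ sig = [2:1,1,2]
  P = {1,2}:  v_{1} + v_{2} = 2·v_{0} + 2·v_{3} + 2·v_{5}  ⇒ sig = [2:2,2,2]
  P = {0,3,5,8}:  v_{0} + v_{3} + v_{5} + v_{8} = 0  ⇒ sig = [4:]
  P = {0,3,5,6}:  v_{0} + v_{3} + v_{5} + v_{6} = v_{2}  ⇒ sig = [4:1]
  P = {0,3,5,7}:  v_{0} + v_{3} + v_{5} + v_{7} = v_{1}  ⇒ sig = [4:1]
  P = {0,3,6,8}:  v_{0} + v_{3} + v_{6} + v_{8} = v_{4}  ⇒ sig = [4:1]

so the primitive-relation signature multiset is
{ [2:],  [2:1] ×3,  [2:1,1],  [2:1,1,1] ×3,  [2:1,1,2],  [2:2,2,2],  [4:],  [4:1] ×3 }


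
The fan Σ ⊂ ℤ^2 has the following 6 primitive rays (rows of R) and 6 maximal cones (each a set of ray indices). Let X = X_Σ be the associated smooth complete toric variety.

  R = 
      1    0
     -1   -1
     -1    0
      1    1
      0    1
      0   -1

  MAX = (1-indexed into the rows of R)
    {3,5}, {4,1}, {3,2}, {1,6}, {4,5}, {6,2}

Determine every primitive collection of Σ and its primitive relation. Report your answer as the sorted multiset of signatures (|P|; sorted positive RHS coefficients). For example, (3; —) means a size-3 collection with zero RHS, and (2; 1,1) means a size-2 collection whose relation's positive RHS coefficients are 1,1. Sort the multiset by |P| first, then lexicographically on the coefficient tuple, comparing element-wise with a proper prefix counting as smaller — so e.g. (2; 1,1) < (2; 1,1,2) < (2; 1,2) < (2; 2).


Minimal non-faces — 9 found among 6 rays, 6 max cones:

  P = {1,3}:  v_{1} + v_{3} = 0 — sig = (2; —)
  P = {2,4}:  v_{2} + v_{4} = 0 — sig = (2; —)
  P = {5,6}:  v_{5} + v_{6} = 0 — sig = (2; —)
  P = {1,2}:  v_{1} + v_{2} = v_{6} — sig = (2; 1)
  P = {1,5}:  v_{1} + v_{5} = v_{4} — sig = (2; 1)
  P = {2,5}:  v_{2} + v_{5} = v_{3} — sig = (2; 1)
  P = {3,4}:  v_{3} + v_{4} = v_{5} — sig = (2; 1)
  P = {3,6}:  v_{3} + v_{6} = v_{2} — sig = (2; 1)
  P = {4,6}:  v_{4} + v_{6} = v_{1} — sig = (2; 1)

Sorted signature multiset PRS(X):
    |P|=2: 9 collections, coeffs (), (), (), (1), (1), (1), (1), (1), (1)


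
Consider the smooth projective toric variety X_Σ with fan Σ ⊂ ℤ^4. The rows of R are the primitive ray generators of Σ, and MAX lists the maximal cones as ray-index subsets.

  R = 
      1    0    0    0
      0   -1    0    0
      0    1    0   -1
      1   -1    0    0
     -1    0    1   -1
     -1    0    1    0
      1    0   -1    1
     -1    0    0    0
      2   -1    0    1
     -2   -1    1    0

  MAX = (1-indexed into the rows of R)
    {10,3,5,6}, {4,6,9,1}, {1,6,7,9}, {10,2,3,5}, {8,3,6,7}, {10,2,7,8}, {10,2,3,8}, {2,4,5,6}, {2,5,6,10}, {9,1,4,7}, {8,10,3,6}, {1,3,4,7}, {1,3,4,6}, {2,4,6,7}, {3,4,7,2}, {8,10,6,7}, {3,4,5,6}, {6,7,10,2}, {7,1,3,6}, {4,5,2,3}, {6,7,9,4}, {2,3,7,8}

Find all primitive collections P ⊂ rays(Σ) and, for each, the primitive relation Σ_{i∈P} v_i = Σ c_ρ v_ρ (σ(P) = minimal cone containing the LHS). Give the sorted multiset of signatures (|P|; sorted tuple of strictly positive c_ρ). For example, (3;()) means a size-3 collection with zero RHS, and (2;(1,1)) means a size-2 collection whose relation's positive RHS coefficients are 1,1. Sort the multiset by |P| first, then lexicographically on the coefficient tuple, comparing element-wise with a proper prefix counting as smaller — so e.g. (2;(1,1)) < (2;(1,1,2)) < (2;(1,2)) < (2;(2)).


Σ has 18 primitive collections:

  P={1,8}:  v_{1} + v_{8} = 0  ⟹  sig = (2;())
  P={5,7}:  v_{5} + v_{7} = 0  ⟹  sig = (2;())
  P={1,2}:  v_{1} + v_{2} = v_{4}  ⟹  sig = (2;(1))
  P={4,8}:  v_{4} + v_{8} = v_{2}  ⟹  sig = (2;(1))
  P={1,10}:  v_{1} + v_{10} = v_{2} + v_{6}  ⟹  sig = (2;(1,1))
  P={5,8}:  v_{5} + v_{8} = v_{3} + v_{10}  ⟹  sig = (2;(1,1))
  P={1,5}:  v_{1} + v_{5} = v_{3} + v_{4} + v_{6}  ⟹  sig = (2;(1,1,1))
  P={5,9}:  v_{5} + v_{9} = v_{1} + v_{4} + v_{6}  ⟹  sig = (2;(1,1,1))
  P={8,9}:  v_{8} + v_{9} = v_{4} + v_{6} + v_{7}  ⟹  sig = (2;(1,1,1))
  P={9,10}:  v_{9} + v_{10} = v_{2} + v_{4} + 2·v_{6} + v_{7}  ⟹  sig = (2;(1,1,1,2))
  P={2,9}:  v_{2} + v_{9} = 2·v_{4} + v_{6} + v_{7}  ⟹  sig = (2;(1,1,2))
  P={4,10}:  v_{4} + v_{10} = 2·v_{2} + v_{6}  ⟹  sig = (2;(1,2))
  P={3,9}:  v_{3} + v_{9} = 2·v_{1}  ⟹  sig = (2;(2))
  P={2,3,6}:  v_{2} + v_{3} + v_{6} = v_{5}  ⟹  sig = (3;(1))
  P={2,6,8}:  v_{2} + v_{6} + v_{8} = v_{10}  ⟹  sig = (3;(1))
  P={3,7,10}:  v_{3} + v_{7} + v_{10} = v_{8}  ⟹  sig = (3;(1))
  P={1,4,6,7}:  v_{1} + v_{4} + v_{6} + v_{7} = v_{9}  ⟹  sig = (4;(1))
  P={3,4,6,7}:  v_{3} + v_{4} + v_{6} + v_{7} = v_{1}  ⟹  sig = (4;(1))

Sorted signature multiset PRS(X):
{ (2;()) ×2,  (2;(1)) ×2,  (2;(1,1)) ×2,  (2;(1,1,1)) ×3,  (2;(1,1,1,2)),  (2;(1,1,2)),  (2;(1,2)),  (2;(2)),  (3;(1)) ×3,  (4;(1)) ×2 }


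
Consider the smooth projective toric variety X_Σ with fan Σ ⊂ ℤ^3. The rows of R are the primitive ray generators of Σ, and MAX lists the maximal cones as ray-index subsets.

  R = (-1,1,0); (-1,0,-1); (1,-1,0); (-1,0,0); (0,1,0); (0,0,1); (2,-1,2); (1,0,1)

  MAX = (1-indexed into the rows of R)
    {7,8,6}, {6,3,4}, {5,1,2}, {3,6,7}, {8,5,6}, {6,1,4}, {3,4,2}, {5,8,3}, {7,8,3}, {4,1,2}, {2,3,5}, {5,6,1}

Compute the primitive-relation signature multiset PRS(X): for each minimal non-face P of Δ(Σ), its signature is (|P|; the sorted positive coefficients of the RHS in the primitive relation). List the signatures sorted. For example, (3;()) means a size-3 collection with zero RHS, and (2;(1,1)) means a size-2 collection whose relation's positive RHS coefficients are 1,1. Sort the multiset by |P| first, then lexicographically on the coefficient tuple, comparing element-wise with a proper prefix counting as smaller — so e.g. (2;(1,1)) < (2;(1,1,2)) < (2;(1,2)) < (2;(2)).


The 12 primitive collections of Σ (r=8, n=3):

  • {1,3}:  v_{1} + v_{3} = 0 — sig = (2;())
  • {2,8}:  v_{2} + v_{8} = 0 — sig = (2;())
  • {2,6}:  v_{2} + v_{6} = v_{4} — sig = (2;(1))
  • {4,5}:  v_{4} + v_{5} = v_{1} — sig = (2;(1))
  • {4,8}:  v_{4} + v_{8} = v_{6} — sig = (2;(1))
  • {1,7}:  v_{1} + v_{7} = v_{6} + v_{8} — sig = (2;(1,1))
  • {1,8}:  v_{1} + v_{8} = v_{5} + v_{6} — sig = (2;(1,1))
  • {2,7}:  v_{2} + v_{7} = v_{3} + v_{6} — sig = (2;(1,1))
  • {4,7}:  v_{4} + v_{7} = v_{3} + 2·v_{6} — sig = (2;(1,2))
  • {5,7}:  v_{5} + v_{7} = 2·v_{8} — sig = (2;(2))
  • {3,5,6}:  v_{3} + v_{5} + v_{6} = v_{8} — sig = (3;(1))
  • {3,6,8}:  v_{3} + v_{6} + v_{8} = v_{7} — sig = (3;(1))

Signatures (|P|; sorted positive RHS coefficients), sorted:
    |P|=2: 10 collections, coeffs (), (), (1), (1), (1), (1,1), (1,1), (1,1), (1,2), (2)
    |P|=3: 2 collections, coeffs (1), (1)


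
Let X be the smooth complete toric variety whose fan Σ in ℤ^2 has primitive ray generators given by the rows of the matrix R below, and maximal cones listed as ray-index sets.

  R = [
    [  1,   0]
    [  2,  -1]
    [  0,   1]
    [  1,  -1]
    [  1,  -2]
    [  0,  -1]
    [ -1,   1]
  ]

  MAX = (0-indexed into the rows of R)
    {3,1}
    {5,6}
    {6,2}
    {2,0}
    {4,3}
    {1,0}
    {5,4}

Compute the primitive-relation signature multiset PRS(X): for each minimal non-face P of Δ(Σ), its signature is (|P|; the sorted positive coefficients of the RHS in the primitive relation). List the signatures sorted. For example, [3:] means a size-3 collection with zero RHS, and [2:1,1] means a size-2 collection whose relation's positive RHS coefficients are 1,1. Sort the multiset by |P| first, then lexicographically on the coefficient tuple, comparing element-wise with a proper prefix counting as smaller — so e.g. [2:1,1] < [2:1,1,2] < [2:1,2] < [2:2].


The 14 primitive collections of Σ (r=7, n=2):

  P={2,5}:  v_{2} + v_{5} = 0  ⟹  sig = [2:]
  P={3,6}:  v_{3} + v_{6} = 0  ⟹  sig = [2:]
  P={0,3}:  v_{0} + v_{3} = v_{1}  ⟹  sig = [2:1]
  P={0,5}:  v_{0} + v_{5} = v_{3}  ⟹  sig = [2:1]
  P={0,6}:  v_{0} + v_{6} = v_{2}  ⟹  sig = [2:1]
  P={1,6}:  v_{1} + v_{6} = v_{0}  ⟹  sig = [2:1]
  P={2,3}:  v_{2} + v_{3} = v_{0}  ⟹  sig = [2:1]
  P={2,4}:  v_{2} + v_{4} = v_{3}  ⟹  sig = [2:1]
  P={3,5}:  v_{3} + v_{5} = v_{4}  ⟹  sig = [2:1]
  P={4,6}:  v_{4} + v_{6} = v_{5}  ⟹  sig = [2:1]
  P={0,4}:  v_{0} + v_{4} = 2·v_{3}  ⟹  sig = [2:2]
  P={1,2}:  v_{1} + v_{2} = 2·v_{0}  ⟹  sig = [2:2]
  P={1,5}:  v_{1} + v_{5} = 2·v_{3}  ⟹  sig = [2:2]
  P={1,4}:  v_{1} + v_{4} = 3·v_{3}  ⟹  sig = [2:3]

Signatures (|P|; sorted positive RHS coefficients), sorted:
    |P|=2: 14 collections, coeffs (), (), (1), (1), (1), (1), (1), (1), (1), (1), (2), (2), (2), (3)


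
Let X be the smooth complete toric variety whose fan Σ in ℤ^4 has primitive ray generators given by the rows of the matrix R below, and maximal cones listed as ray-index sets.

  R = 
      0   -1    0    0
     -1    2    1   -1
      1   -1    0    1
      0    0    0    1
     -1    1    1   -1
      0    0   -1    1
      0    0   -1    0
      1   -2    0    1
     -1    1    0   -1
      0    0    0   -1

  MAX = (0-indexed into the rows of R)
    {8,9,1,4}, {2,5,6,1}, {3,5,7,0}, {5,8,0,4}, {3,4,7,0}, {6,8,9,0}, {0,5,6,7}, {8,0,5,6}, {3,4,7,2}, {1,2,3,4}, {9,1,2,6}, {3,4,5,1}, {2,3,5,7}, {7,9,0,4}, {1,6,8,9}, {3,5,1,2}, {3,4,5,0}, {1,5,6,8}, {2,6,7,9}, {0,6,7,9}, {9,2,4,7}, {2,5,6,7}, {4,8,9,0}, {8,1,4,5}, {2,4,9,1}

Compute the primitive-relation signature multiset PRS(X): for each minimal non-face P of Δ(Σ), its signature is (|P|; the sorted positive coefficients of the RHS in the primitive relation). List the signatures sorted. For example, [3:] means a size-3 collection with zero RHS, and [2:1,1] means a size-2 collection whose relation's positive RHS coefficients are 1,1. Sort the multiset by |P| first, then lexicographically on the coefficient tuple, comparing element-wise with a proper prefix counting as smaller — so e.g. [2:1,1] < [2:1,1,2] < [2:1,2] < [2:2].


Δ(Σ) — 10 vertices, 12 min non-faces:

  P={2,8}:  v_{2} + v_{8} = 0 ; sig = [2:]
  P={3,9}:  v_{3} + v_{9} = 0 ; sig = [2:]
  P={0,1}:  v_{0} + v_{1} = v_{4} ; sig = [2:1]
  P={0,2}:  v_{0} + v_{2} = v_{7} ; sig = [2:1]
  P={3,6}:  v_{3} + v_{6} = v_{5} ; sig = [2:1]
  P={4,6}:  v_{4} + v_{6} = v_{8} ; sig = [2:1]
  P={5,9}:  v_{5} + v_{9} = v_{6} ; sig = [2:1]
  P={7,8}:  v_{7} + v_{8} = v_{0} ; sig = [2:1]
  P={1,7}:  v_{1} + v_{7} = v_{2} + v_{4} ; sig = [2:1,1]
  P={3,8}:  v_{3} + v_{8} = v_{4} + v_{5} ; sig = [2:1,1]
  P={2,4,5}:  v_{2} + v_{4} + v_{5} = v_{3} ; sig = [3:1]
  P={4,5,7}:  v_{4} + v_{5} + v_{7} = v_{0} + v_{3} ; sig = [3:1,1]

Hence PRS(X_Σ) =
    |P|=2: 10 collections, coeffs (), (), (1), (1), (1), (1), (1), (1), (1,1), (1,1)
    |P|=3: 2 collections, coeffs (1), (1,1)
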